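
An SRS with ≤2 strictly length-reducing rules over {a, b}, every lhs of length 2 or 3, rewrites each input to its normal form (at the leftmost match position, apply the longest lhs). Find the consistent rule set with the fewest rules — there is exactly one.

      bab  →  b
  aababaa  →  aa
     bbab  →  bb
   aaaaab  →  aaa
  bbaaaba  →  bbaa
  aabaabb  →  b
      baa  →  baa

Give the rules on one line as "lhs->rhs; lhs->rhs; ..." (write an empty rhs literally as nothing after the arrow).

  | bab => b
  | aababaa => abaa => aa
  | bbab => bb
  | aaaaab => aaa

aab->; ab->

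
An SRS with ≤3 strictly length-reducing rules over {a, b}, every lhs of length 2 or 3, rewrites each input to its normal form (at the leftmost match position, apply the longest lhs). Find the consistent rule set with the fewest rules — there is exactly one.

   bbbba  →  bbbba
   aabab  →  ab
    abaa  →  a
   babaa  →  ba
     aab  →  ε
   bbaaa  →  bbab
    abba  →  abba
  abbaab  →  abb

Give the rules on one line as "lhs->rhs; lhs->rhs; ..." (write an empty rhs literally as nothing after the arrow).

  | bbbba
  | aabab => ab
  | abaa => a
  | babaa => ba

aaa->ab; aab->; aba->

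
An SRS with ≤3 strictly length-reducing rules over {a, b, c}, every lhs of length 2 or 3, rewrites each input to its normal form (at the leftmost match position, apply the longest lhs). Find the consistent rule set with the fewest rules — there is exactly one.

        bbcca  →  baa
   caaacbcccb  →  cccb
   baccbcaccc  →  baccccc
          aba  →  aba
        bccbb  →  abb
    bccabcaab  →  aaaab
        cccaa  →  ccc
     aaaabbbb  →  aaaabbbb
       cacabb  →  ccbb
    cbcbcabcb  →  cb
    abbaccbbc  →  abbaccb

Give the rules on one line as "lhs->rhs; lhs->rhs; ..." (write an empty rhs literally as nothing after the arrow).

  | bbcca => baa
  | caaacbcccb => caacbcccb => cacbcccb => ccbcccb => ccacb => cccb
  | baccbcaccc => baccaccc => baccccc
  | aba

bc->; bcc->a; ca->c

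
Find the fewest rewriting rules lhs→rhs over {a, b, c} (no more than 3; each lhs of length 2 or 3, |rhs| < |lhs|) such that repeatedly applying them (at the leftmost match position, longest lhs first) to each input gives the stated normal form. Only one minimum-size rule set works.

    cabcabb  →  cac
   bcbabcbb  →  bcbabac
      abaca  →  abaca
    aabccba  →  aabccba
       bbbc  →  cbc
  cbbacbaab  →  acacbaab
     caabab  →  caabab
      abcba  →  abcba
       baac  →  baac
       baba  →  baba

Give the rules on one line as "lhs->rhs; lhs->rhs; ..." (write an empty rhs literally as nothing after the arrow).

bb->c; bca->; cbb->ac

  | cabcabb => cabb => cac
  | bcbabcbb => bcbabac
  | abaca
  | aabccba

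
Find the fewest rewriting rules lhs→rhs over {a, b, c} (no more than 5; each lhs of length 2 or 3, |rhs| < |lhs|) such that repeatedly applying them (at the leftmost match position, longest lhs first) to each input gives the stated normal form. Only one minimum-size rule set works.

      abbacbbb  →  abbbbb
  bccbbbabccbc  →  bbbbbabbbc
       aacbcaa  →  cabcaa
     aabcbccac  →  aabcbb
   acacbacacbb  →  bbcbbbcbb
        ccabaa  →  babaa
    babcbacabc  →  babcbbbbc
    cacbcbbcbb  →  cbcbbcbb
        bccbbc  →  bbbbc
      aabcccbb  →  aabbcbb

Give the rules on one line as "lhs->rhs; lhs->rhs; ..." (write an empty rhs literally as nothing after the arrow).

  | abbacbbb => abbbbb
  | bccbbbabccbc => bbbbbabccbc => bbbbbabbbc
  | aacbcaa => cabcaa
  | aabcbccac => aabcbbac => aabcbb

aac->ca; ac->; aca->bb; cc->b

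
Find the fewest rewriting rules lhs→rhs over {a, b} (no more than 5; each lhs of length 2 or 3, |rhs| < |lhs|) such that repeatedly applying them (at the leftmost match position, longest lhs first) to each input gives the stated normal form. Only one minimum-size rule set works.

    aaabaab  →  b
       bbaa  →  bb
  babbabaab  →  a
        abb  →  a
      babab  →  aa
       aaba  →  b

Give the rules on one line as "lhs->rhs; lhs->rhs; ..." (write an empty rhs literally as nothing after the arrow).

  | aaabaab => bbaab => bbab => ba => b
  | bbaa => bba => bb
  | babbabaab => ababaab => aabaab => aaaab => bab => a
  | abb => ab => a

aaa->b; ab->a; ba->b; bab->a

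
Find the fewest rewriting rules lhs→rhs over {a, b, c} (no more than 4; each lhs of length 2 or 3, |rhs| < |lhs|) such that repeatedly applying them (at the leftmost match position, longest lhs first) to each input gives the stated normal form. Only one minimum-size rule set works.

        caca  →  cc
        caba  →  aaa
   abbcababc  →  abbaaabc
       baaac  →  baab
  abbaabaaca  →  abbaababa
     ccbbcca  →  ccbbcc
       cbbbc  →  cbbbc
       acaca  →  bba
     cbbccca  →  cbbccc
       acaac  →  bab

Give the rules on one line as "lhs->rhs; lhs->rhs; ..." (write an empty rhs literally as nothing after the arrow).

ac->b; ca->c; cab->aa

  | caca => cca => cc
  | caba => aaa
  | abbcababc => abbaaabc
  | baaac => baab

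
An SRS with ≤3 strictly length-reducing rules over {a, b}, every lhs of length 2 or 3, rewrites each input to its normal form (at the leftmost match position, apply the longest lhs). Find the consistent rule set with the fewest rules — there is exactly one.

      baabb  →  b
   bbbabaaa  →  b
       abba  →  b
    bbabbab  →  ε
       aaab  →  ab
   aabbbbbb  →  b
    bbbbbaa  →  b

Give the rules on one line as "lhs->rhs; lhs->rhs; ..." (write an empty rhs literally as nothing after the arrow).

  | baabb => aabb => bbb => b
  | bbbabaaa => babaaa => abaaa => aaaa => baa => aa => b
  | abba => aa => b
  | bbabbab => abbab => aab => bb => ε

aa->b; ba->a; bb->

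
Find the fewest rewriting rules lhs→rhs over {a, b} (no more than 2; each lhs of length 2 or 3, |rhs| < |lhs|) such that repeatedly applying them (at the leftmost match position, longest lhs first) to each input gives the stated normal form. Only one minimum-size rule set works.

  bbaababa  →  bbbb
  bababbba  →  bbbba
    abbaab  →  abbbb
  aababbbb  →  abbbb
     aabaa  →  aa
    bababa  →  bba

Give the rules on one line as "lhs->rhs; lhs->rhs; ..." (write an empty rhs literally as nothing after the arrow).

aba->; baa->bb

  | bbaababa => bbbbaba => bbbb
  | bababbba => bbbba
  | abbaab => abbbb
  | aababbbb => abbbb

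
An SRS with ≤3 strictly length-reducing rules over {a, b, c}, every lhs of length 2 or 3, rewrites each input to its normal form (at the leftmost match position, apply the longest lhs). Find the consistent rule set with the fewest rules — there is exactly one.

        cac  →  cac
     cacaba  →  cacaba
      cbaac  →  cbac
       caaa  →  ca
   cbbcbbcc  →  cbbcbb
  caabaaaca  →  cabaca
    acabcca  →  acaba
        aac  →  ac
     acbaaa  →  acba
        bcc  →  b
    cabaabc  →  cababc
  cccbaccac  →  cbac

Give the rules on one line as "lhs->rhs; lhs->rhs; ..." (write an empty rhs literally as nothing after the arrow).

aa->a; cc->

  | cac
  | cacaba
  | cbaac => cbac
  | caaa => caa => ca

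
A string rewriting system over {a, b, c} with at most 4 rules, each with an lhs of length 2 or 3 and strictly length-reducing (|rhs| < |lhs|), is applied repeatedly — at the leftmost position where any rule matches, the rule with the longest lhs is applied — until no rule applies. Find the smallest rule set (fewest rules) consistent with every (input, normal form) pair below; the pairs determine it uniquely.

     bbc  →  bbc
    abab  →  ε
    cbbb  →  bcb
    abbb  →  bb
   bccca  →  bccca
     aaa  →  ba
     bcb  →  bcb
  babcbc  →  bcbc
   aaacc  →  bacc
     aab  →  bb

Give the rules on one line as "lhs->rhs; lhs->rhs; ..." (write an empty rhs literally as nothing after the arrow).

aa->b; ab->; cbb->bc

  | bbc
  | abab => ab => ε
  | cbbb => bcb
  | abbb => bb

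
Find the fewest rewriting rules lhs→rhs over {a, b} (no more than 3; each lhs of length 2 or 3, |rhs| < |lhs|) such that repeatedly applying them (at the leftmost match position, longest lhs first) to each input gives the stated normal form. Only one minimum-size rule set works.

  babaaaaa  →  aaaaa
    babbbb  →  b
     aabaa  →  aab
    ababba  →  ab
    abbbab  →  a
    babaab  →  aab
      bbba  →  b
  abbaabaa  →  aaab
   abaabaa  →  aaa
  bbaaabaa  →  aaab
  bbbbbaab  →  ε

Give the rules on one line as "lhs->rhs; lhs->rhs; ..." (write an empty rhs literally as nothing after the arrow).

ba->b; bb->

  | babaaaaa => bbaaaaa => aaaaa
  | babbbb => bbbbb => bbb => b
  | aabaa => aaba => aab
  | ababba => abbba => aba => ab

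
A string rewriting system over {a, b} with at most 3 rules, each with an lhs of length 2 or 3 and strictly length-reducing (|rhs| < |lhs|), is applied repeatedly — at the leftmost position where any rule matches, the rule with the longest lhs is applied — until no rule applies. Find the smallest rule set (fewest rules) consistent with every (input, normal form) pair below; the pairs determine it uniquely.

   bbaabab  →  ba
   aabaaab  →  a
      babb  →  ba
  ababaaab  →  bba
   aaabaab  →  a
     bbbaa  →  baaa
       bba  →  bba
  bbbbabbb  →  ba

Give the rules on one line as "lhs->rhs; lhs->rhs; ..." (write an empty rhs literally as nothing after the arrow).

  | bbaabab => bbab => bbb => ba
  | aabaaab => aaab => a
  | babb => bbb => ba
  | ababaaab => babaaab => bbaaab => bba

aab->; ab->b; bbb->ba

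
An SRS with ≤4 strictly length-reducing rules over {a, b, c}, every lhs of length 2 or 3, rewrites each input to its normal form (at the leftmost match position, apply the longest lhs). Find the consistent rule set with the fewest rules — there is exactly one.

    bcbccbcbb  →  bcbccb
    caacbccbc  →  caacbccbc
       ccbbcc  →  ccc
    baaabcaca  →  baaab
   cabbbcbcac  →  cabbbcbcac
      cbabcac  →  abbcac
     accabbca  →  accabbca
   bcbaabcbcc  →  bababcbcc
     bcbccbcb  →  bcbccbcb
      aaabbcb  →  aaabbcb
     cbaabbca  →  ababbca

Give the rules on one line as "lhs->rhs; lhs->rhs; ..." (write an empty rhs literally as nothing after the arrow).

aca->bb; cba->ab; cbb->

  | bcbccbcbb => bcbccb
  | caacbccbc
  | ccbbcc => ccc
  | baaabcaca => baaabcbb => baaab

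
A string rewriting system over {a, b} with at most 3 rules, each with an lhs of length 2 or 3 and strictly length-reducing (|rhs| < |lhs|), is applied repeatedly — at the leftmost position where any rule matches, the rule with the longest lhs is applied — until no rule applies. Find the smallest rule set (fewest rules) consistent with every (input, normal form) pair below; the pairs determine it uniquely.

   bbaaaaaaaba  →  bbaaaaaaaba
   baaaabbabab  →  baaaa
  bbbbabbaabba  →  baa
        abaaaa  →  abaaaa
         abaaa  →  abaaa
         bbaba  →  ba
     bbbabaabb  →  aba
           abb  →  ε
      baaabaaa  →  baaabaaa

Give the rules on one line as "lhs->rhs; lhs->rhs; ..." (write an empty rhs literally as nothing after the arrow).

abb->; bab->; bbb->

  | bbaaaaaaaba
  | baaaabbabab => baaaabab => baaaa
  | bbbbabbaabba => babbaabba => baabba => baa
  | abaaaa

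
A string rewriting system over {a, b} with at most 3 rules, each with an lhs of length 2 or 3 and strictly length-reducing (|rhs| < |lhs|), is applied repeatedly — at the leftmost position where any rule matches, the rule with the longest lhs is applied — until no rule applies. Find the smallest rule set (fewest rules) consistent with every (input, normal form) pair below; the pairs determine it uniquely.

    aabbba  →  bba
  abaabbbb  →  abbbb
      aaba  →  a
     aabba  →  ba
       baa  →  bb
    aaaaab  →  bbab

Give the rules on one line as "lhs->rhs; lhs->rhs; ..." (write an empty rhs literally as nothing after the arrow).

  | aabbba => bba
  | abaabbbb => abbbb
  | aaba => a
  | aabba => ba

aa->b; aab->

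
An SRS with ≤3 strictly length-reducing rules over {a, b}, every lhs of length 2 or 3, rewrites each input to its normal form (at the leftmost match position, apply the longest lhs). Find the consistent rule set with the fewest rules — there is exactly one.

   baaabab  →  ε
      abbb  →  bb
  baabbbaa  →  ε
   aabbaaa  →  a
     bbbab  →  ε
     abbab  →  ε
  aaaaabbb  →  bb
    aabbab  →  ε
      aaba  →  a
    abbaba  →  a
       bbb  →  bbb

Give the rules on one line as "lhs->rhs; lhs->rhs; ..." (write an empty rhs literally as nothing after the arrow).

  | baaabab => aaabab => abab => ab => ε
  | abbb => bb
  | baabbbaa => aabbbaa => bbbaa => bbaa => baa => aa => ε
  | aabbaaa => bbaaa => baaa => aaa => a

aa->; ab->; ba->a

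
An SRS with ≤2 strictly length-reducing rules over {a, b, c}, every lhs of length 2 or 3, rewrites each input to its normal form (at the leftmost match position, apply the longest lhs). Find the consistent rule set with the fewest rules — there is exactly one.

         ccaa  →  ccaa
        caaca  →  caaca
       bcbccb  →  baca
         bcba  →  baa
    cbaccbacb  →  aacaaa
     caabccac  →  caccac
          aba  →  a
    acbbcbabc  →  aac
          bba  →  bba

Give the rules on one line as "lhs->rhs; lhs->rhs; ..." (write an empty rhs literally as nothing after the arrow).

ab->; cb->a

  | ccaa
  | caaca
  | bcbccb => baccb => baca
  | bcba => baa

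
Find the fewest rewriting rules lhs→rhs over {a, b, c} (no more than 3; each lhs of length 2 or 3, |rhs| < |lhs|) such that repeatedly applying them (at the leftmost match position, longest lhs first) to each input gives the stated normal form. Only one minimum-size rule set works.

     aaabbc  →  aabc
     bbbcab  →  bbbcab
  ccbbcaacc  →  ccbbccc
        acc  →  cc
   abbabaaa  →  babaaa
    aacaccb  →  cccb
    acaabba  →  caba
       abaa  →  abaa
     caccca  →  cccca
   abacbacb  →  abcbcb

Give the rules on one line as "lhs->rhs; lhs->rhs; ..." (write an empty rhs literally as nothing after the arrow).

abb->b; ac->c

  | aaabbc => aabc
  | bbbcab
  | ccbbcaacc => ccbbcacc => ccbbccc
  | acc => cc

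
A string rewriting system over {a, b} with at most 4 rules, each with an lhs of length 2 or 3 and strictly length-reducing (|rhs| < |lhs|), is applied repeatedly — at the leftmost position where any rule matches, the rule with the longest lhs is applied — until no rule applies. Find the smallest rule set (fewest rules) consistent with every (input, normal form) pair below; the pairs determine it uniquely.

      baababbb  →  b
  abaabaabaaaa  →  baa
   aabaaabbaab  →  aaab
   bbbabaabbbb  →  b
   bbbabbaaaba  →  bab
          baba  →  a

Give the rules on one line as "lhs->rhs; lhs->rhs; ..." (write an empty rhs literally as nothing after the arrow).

  | baababbb => babbbb => bbbb => abb => b
  | abaabaabaaaa => babaabaaaa => bbabaaaa => aabaaaa => abaaa => baa
  | aabaaabbaab => abaabbaab => babbaab => bbaab => aaab
  | bbbabaabbbb => ababaabbbb => bbaabbbb => aaabbbb => aabbb => abb => b

aba->b; abb->b; bb->a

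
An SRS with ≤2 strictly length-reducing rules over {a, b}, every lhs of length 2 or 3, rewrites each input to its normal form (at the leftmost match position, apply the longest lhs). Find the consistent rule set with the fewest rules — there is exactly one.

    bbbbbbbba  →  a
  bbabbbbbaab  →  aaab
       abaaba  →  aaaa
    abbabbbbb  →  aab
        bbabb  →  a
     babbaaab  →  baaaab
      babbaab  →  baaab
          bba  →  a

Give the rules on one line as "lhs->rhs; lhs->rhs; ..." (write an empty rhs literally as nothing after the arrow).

  | bbbbbbbba => bbbbbba => bbbba => bba => a
  | bbabbbbbaab => abbbbbaab => abbbaab => abaab => aaab
  | abaaba => aaaba => aaaa
  | abbabbbbb => aabbbbb => aabbb => aab

aba->aa; bb->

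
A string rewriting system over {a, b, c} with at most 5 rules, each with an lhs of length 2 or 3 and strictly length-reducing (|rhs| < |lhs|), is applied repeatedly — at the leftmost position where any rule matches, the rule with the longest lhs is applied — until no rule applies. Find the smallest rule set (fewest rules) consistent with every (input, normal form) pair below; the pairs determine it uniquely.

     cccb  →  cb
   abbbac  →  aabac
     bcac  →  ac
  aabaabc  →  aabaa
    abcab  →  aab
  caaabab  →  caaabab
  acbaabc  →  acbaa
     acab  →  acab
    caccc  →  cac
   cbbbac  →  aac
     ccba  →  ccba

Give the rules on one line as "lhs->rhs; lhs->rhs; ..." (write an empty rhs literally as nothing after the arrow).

bb->a; bc->; cbb->b; ccc->c

  | cccb => cb
  | abbbac => aabac
  | bcac => ac
  | aabaabc => aabaa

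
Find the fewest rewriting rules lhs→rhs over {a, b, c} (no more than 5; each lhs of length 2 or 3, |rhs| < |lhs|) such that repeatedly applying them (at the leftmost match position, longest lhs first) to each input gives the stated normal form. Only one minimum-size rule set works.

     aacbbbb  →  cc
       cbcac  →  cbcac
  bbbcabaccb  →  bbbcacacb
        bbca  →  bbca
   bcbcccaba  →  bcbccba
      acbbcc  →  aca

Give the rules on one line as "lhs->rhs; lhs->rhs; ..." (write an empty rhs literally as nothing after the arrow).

  | aacbbbb => ccbbbb => ccbb => cc
  | cbcac
  | bbbcabaccb => bbbcacacb
  | bbca

aa->c; bac->ca; cbb->c; ccc->ca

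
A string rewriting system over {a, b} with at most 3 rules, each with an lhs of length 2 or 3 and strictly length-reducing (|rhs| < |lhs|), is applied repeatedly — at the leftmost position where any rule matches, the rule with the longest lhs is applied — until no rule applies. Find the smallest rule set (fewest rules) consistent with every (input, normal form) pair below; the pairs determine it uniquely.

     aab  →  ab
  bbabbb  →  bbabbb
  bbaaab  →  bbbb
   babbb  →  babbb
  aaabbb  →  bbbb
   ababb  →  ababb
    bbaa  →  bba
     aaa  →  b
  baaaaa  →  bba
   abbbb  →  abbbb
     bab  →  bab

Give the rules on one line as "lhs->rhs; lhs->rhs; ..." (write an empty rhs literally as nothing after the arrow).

aa->a; aaa->b

  | aab => ab
  | bbabbb
  | bbaaab => bbbb
  | babbb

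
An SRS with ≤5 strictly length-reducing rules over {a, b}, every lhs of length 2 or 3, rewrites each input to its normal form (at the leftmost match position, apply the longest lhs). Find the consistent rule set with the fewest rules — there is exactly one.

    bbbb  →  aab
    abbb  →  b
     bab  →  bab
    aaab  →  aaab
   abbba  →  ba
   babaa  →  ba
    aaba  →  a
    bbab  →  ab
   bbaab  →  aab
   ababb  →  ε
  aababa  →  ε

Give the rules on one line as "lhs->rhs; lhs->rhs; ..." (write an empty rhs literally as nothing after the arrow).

aba->; abb->; bb->; bbb->aa

  | bbbb => aab
  | abbb => b
  | bab
  | aaab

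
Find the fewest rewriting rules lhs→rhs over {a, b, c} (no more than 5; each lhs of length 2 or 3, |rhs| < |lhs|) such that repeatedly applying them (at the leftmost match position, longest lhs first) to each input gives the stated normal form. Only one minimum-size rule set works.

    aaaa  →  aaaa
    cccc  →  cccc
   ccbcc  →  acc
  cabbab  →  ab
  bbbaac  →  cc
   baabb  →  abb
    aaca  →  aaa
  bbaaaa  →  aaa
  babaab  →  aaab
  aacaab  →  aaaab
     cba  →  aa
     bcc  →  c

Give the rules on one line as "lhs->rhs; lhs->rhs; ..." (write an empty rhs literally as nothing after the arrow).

  | aaaa
  | cccc
  | ccbcc => cacc => acc
  | cabbab => abbab => abcb => ab

ba->c; bc->; ca->a; cb->a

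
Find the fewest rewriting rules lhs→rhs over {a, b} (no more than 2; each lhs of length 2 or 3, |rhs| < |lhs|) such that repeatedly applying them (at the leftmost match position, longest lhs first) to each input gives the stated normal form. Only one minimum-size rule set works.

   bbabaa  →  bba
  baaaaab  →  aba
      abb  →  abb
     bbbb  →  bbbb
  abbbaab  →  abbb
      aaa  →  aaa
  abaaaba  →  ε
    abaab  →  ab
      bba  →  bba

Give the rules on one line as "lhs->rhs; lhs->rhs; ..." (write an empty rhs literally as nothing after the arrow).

aab->ba; baa->

  | bbabaa => bba
  | baaaaab => aaab => aba
  | abb
  | bbbb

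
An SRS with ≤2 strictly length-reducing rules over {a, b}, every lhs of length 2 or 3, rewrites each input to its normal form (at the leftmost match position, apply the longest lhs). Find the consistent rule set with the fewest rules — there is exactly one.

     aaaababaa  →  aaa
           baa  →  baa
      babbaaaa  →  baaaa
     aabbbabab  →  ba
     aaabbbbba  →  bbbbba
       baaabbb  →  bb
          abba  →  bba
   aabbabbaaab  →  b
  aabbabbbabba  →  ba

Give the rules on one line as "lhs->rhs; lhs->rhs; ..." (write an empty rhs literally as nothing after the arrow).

  | aaaababaa => aaababaa => aababaa => ababaa => babaa => aaa
  | baa
  | babbaaaa => abaaaa => baaaa
  | aabbbabab => abbbabab => bbbabab => bbaab => bbab => ba

ab->b; bab->a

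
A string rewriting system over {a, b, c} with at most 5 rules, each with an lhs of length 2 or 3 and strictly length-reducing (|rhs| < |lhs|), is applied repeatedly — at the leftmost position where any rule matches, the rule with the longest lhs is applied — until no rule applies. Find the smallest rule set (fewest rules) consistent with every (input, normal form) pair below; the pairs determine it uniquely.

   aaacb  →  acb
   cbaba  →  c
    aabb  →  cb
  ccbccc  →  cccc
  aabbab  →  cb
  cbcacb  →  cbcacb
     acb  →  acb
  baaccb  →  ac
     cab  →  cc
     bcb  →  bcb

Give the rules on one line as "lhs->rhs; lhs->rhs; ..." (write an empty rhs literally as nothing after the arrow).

  | aaacb => aacb => acb
  | cbaba => cba => c
  | aabb => abb => cb
  | ccbccc => cccc

aa->a; ab->c; ba->; ccb->c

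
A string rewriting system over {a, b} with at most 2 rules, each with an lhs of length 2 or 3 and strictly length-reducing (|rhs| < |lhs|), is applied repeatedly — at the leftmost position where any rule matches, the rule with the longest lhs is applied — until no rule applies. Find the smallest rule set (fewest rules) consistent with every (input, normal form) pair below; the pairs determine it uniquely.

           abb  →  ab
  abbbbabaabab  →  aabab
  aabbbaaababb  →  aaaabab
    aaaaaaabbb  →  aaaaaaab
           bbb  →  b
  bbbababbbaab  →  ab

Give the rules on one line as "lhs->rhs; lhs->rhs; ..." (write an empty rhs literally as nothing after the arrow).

baa->a; bb->b

  | abb => ab
  | abbbbabaabab => abbbabaabab => abbabaabab => ababaabab => abaabab => aabab
  | aabbbaaababb => aabbaaababb => aabaaababb => aaaababb => aaaabab
  | aaaaaaabbb => aaaaaaabb => aaaaaaab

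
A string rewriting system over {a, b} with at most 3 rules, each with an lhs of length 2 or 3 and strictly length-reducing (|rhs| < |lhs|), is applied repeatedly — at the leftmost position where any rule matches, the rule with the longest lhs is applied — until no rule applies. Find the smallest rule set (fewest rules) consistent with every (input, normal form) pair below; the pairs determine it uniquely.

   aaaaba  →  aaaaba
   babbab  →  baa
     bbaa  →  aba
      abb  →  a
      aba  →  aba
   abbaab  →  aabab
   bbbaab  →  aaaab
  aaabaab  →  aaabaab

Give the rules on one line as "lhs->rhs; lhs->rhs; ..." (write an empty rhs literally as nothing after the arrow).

  | aaaaba
  | babbab => baabb => baa
  | bbaa => aba
  | abb => a

bb->; bba->ab; bbb->aa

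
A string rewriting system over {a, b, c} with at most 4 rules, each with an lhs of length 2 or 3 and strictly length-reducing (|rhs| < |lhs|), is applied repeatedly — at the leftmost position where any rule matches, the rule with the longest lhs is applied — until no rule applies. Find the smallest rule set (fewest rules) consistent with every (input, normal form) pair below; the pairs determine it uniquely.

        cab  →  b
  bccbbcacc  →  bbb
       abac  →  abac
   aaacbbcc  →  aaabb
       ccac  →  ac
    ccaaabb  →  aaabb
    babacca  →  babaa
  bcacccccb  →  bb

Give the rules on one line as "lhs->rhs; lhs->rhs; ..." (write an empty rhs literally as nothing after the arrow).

  | cab => b
  | bccbbcacc => bbbcacc => bbbcc => bbb
  | abac
  | aaacbbcc => aaabbcc => aaabb

ca->; cb->b; cc->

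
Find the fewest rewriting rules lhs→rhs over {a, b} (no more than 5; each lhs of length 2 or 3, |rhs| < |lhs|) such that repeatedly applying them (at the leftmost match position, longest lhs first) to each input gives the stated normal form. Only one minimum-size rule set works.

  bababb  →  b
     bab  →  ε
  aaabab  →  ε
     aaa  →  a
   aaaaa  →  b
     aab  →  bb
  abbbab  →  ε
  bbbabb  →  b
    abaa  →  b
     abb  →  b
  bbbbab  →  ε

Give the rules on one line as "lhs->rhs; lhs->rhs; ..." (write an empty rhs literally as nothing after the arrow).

  | bababb => ababb => abb => b
  | bab => ab => ε
  | aaabab => babab => abab => ab => ε
  | aaa => ba => a

aa->b; ab->; ba->a; baa->a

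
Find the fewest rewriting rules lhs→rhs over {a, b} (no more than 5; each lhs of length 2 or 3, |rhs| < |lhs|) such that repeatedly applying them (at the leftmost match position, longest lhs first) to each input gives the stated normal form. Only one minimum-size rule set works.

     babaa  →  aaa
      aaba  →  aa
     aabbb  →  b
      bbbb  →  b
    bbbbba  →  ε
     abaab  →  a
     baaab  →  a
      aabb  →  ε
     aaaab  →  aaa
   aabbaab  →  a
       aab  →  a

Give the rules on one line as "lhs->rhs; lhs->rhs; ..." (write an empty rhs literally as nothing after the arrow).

  | babaa => aaa
  | aaba => aa
  | aabbb => abb => b
  | bbbb => bbb => bb => b

ab->; ba->; bab->a; bb->b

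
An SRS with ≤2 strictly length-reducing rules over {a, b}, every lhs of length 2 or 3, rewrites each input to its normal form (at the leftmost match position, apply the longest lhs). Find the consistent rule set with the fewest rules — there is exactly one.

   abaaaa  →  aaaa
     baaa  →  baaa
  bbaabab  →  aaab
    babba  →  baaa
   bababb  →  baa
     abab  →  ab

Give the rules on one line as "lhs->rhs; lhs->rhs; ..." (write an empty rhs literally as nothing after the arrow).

aba->a; bb->a

  | abaaaa => aaaa
  | baaa
  | bbaabab => aaabab => aaab
  | babba => baaa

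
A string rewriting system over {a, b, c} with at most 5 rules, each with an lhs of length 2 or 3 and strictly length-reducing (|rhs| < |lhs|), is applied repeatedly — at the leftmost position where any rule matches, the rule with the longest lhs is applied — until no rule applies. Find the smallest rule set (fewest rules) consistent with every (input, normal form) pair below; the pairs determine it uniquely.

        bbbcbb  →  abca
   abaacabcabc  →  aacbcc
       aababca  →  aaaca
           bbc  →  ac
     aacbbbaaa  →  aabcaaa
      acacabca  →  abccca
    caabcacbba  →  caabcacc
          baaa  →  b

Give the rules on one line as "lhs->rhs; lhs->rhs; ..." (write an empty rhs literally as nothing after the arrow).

  | bbbcbb => abcbb => abca
  | abaacabcabc => abacabcabc => abcabcabc => abbccabc => aaccabc => aacbcc
  | aababca => aabbca => aaaca
  | bbc => ac

ba->b; bb->a; bba->c; cab->bc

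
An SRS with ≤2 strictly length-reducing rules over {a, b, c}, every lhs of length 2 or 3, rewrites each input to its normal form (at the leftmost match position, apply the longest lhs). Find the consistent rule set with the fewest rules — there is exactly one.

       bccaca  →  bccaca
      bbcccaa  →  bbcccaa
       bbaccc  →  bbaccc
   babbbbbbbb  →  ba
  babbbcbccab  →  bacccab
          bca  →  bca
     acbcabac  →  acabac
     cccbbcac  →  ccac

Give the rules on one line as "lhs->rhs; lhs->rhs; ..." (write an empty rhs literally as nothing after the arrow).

bbb->c; cb->

  | bccaca
  | bbcccaa
  | bbaccc
  | babbbbbbbb => bacbbbbb => babbbb => bacb => ba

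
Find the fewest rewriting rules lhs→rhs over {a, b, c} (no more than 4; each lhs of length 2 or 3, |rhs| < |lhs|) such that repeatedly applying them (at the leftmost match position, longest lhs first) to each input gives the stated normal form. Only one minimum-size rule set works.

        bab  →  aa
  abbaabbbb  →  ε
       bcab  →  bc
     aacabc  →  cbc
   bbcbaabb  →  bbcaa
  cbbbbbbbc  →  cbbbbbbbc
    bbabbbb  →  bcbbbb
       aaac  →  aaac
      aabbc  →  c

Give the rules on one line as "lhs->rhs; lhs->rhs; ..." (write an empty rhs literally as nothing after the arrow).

  | bab => aa
  | abbaabbbb => baabbbb => babbb => aabb => ab => ε
  | bcab => bc
  | aacabc => abcbc => cbc

ab->; aca->bc; bab->aa; bba->bc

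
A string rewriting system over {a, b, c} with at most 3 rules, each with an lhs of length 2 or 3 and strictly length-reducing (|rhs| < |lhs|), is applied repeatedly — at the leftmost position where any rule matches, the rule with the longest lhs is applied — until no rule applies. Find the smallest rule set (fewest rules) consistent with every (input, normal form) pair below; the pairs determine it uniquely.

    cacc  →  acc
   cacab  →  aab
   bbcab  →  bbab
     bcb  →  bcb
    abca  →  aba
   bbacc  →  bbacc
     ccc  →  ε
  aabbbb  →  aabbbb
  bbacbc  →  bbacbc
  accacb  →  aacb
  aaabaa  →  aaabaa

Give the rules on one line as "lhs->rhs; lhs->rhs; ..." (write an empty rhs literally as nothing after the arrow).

  | cacc => acc
  | cacab => acab => aab
  | bbcab => bbab
  | bcb

ca->a; ccc->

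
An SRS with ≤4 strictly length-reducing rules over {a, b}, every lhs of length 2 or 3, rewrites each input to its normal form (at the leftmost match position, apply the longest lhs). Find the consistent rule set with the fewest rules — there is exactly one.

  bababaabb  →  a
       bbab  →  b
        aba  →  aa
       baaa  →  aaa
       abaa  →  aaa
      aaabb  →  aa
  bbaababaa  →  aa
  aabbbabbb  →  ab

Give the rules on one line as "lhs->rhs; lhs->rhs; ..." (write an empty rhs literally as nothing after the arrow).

aab->b; ba->a; bb->a

  | bababaabb => ababaabb => aabaabb => baabb => aabb => bb => a
  | bbab => aab => b
  | aba => aa
  | baaa => aaa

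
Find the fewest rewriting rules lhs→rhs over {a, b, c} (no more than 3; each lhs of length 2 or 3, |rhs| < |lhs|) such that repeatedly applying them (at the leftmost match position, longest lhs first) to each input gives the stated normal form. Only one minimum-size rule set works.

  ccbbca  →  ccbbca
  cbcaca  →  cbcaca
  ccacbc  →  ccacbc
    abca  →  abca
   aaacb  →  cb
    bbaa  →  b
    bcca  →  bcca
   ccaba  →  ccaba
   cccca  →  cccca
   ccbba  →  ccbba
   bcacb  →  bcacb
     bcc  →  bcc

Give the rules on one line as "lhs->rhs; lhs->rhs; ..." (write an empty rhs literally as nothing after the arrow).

aaa->; baa->

  | ccbbca
  | cbcaca
  | ccacbc
  | abca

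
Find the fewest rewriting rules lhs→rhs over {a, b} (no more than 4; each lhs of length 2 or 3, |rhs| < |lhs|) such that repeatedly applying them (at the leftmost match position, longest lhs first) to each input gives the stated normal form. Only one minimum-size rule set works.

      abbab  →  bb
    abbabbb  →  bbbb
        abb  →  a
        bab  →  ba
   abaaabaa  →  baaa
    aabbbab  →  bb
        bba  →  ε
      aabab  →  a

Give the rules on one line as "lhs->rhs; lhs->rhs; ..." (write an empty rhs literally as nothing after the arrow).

aab->a; ab->a; aba->b; bba->

  | abbab => abab => bb
  | abbabbb => ababbb => bbbb
  | abb => ab => a
  | bab => ba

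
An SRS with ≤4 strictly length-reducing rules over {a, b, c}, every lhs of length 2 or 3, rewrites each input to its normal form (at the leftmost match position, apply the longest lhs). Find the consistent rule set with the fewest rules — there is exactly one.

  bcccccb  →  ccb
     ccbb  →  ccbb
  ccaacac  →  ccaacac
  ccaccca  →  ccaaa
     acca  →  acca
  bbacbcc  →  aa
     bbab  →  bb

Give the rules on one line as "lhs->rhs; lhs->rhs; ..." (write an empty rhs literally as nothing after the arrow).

ba->; bcb->ac; ccc->a

  | bcccccb => baccb => ccb
  | ccbb
  | ccaacac
  | ccaccca => ccaaa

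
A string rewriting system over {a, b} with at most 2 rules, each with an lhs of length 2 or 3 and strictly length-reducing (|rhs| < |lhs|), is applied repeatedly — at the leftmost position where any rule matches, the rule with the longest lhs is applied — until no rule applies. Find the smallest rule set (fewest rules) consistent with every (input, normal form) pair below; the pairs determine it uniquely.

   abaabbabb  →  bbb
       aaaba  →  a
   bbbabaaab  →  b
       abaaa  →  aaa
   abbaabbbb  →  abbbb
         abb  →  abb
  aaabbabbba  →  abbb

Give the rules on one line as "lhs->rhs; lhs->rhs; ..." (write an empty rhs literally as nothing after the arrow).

  | abaabbabb => aabbabb => bbabb => bbb
  | aaaba => aba => a
  | bbbabaaab => bbbaaab => bbaab => bab => b
  | abaaa => aaa

aab->b; ba->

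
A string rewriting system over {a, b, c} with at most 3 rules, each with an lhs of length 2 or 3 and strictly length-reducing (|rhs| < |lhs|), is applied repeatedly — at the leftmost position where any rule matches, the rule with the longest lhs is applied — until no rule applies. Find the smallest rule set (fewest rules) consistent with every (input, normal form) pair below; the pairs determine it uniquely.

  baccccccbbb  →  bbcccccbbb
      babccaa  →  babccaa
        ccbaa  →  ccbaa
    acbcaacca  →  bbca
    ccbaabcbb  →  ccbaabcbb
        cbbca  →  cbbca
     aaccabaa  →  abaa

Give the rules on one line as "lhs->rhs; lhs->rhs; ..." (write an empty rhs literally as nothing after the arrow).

ac->b; cab->

  | baccccccbbb => bbcccccbbb
  | babccaa
  | ccbaa
  | acbcaacca => bbcaacca => bbcabca => bbca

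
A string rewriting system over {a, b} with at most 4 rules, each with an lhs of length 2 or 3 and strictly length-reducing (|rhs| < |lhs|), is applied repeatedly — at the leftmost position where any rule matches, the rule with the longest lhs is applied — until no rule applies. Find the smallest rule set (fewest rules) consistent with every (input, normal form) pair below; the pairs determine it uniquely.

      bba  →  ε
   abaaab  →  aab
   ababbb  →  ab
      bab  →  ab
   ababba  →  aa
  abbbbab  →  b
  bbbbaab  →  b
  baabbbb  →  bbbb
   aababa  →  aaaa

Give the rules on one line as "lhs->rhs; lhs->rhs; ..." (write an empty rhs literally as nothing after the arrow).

abb->; ba->a; baa->; bba->

  | bba => ε
  | abaaab => aab
  | ababbb => aabbb => ab
  | bab => ab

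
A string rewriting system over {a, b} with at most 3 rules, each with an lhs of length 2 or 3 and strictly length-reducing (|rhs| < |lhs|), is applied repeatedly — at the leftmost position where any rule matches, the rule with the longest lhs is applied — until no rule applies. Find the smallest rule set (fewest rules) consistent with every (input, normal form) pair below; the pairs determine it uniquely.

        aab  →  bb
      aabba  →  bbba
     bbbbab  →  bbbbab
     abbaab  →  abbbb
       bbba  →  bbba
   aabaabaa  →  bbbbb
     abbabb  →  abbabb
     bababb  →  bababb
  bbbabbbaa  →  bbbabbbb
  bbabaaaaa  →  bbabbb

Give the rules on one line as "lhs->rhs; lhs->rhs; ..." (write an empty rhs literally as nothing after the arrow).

  | aab => bb
  | aabba => bbba
  | bbbbab
  | abbaab => abbbb

aa->b; aaa->b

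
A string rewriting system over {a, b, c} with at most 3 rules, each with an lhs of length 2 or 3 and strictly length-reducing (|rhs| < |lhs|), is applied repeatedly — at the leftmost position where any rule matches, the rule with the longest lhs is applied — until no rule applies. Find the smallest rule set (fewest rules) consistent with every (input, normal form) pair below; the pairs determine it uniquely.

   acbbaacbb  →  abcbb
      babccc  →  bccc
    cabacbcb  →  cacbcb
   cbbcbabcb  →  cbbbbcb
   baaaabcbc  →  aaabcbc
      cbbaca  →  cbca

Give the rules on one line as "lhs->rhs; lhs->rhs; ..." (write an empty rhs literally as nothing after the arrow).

  | acbbaacbb => acbacbb => abcbb
  | babccc => bccc
  | cabacbcb => cacbcb
  | cbbcbabcb => cbbbbcb

ba->; cba->b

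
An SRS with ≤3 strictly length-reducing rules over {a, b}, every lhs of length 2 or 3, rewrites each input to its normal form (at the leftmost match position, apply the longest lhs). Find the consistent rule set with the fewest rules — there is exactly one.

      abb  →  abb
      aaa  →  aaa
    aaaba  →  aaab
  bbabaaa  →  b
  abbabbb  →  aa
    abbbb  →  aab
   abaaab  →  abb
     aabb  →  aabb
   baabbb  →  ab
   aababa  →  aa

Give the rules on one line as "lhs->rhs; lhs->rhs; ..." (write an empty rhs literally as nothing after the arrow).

ba->b; bba->; bbb->a

  | abb
  | aaa
  | aaaba => aaab
  | bbabaaa => baaa => baa => ba => b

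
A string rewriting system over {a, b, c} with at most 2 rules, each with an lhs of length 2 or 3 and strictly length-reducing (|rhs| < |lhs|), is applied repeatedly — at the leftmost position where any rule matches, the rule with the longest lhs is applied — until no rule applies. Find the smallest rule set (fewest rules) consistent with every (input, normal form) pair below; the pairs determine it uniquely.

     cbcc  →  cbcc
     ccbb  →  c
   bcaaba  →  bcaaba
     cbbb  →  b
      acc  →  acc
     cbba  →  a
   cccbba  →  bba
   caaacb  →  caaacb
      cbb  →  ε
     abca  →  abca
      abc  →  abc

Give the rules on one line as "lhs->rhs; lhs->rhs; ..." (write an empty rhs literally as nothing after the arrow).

cbb->; ccc->

  | cbcc
  | ccbb => c
  | bcaaba
  | cbbb => b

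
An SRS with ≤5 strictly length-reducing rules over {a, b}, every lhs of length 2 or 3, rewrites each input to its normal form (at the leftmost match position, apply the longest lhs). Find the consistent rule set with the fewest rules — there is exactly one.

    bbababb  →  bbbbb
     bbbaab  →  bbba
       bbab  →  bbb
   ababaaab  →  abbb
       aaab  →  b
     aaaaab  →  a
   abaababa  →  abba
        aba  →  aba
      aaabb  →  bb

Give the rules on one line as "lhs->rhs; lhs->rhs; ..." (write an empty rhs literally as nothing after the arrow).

  | bbababb => bbbabb => bbbbb
  | bbbaab => bbbaa => bbba
  | bbab => bbb
  | ababaaab => abbaaab => abbb

aa->a; aaa->; aab->aa; bab->bb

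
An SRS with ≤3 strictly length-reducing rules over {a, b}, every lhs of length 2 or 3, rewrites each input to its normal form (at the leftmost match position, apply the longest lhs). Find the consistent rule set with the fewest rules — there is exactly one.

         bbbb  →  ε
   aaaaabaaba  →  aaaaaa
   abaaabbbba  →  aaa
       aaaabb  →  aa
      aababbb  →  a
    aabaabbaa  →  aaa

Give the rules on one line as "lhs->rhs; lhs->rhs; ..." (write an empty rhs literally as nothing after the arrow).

aab->a; bab->aa; bb->

  | bbbb => bb => ε
  | aaaaabaaba => aaaaaaba => aaaaaa
  | abaaabbbba => abaabbba => ababba => aaaba => aaa
  | aaaabb => aaab => aa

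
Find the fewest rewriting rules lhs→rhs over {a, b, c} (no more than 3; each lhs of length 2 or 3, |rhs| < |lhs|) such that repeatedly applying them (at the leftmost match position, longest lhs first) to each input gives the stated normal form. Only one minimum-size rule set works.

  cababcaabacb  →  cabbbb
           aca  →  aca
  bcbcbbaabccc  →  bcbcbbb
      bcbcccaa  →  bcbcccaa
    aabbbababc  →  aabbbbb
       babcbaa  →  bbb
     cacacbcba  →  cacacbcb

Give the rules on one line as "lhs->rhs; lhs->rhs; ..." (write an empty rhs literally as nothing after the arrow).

ba->b; bbc->bb

  | cababcaabacb => cabbcaabacb => cabbaabacb => cabbabacb => cabbbacb => cabbbcb => cabbbb
  | aca
  | bcbcbbaabccc => bcbcbbabccc => bcbcbbbccc => bcbcbbbcc => bcbcbbbc => bcbcbbb
  | bcbcccaa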